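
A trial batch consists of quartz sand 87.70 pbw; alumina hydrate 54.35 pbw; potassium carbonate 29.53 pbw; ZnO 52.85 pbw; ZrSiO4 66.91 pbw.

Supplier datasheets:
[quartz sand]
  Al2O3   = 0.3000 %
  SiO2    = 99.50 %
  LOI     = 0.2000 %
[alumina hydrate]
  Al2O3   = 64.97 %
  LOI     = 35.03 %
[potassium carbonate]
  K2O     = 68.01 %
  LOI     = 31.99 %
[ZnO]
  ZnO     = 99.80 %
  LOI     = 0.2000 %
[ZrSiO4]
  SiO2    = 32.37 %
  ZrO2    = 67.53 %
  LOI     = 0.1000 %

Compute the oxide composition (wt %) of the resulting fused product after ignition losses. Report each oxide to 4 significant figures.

Glass mass = 262.5 pbw (batch 291.3 − LOI 28.83).
Composition: K2O 7.651%, Al2O3 13.55%, SiO2 41.49%, ZnO 20.09%, ZrO2 17.21%

All internal work keeps full precision at every stage. Rounding to four significant digits applies to each in-between result as printed; a single rounding completes each reported figure. Derived quantities, including the totals, glass mass, the yield, five oxide percentages, ignition loss, are recomputed from the batch weights for 262.5 pbw of glass in full precision precisely as stated by either problem or answer.
Oxide-by-oxide delivered mass:
  K2O: 29.53·0.6801 = 20.08 pbw
  Al2O3: 87.70·0.003000 + 54.35·0.6497 = 35.57 pbw
  SiO2: 87.70·0.9950 + 66.91·0.3237 = 108.9 pbw
  ZnO: 52.85·0.9980 = 52.74 pbw
  ZrO2: 66.91·0.6753 = 45.18 pbw
LOI: 87.70·0.002000 + 54.35·0.3503 + 29.53·0.3199 + 52.85·0.002000 + 66.91·0.001000 = 28.83 pbw
Glass mass = batch − LOI = 291.3 − 28.83 = 262.5 pbw (matching Σ of the oxides)
percent by weight: oxide/glass ×100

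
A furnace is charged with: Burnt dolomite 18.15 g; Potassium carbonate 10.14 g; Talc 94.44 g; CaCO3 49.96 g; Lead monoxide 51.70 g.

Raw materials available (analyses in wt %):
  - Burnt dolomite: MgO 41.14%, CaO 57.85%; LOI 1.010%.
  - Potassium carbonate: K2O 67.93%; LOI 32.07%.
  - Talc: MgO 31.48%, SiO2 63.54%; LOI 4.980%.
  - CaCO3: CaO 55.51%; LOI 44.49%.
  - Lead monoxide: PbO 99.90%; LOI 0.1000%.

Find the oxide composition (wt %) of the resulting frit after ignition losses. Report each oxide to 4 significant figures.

All internal work holds exact precision in every operation — working values are printed with 4-significant-digit rounding across the worked steps — a single rounding finalizes each reported figure. All derived quantities, including yield, totals, ignition loss, five oxide percentages, glass mass, are rebuilt using the weight values on 194.0 g of glass at exact precision exactly as shown in question or answer.
Mass of each oxide from the mix:
  K2O: 10.14·0.6793 = 6.888 g
  PbO: 51.70·0.9990 = 51.65 g
  MgO: 18.15·0.4114 + 94.44·0.3148 = 37.20 g
  SiO2: 94.44·0.6354 = 60.01 g
  CaO: 18.15·0.5785 + 49.96·0.5551 = 38.23 g
LOI: 18.15·0.01010 + 10.14·0.3207 + 94.44·0.04980 + 49.96·0.4449 + 51.70·0.001000 = 30.42 g
batch − LOI leaves glass = 224.4 − 30.42 = 194.0 g (matching Σ of the oxides)
each wt % is 100 × oxide ÷ glass

Glass mass = 194.0 g (batch 224.4 − LOI 30.42).
Composition: K2O 3.551%, PbO 26.63%, MgO 19.18%, SiO2 30.94%, CaO 19.71%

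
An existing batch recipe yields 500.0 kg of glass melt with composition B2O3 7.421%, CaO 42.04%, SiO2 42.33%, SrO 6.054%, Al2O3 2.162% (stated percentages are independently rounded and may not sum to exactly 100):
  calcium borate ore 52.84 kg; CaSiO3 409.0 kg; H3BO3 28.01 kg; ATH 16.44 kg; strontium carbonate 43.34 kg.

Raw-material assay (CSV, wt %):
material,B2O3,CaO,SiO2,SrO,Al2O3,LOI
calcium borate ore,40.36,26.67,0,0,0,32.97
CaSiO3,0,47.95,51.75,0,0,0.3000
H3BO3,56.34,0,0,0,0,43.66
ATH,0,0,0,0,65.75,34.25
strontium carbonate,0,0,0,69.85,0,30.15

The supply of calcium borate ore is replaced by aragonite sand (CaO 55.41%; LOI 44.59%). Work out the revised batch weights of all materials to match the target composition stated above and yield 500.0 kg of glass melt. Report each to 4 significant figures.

Revised batch per 500.0 kg glass melt:
  aragonite sand: 25.43 kg
  CaSiO3: 409.0 kg
  H3BO3: 65.86 kg
  ATH: 16.44 kg
  strontium carbonate: 43.34 kg
Total batch = 560.1 kg; LOI loss = 60.02 kg

Each numeric step holds full precision through every step. Rounding to 4 significant figures extends to each mid-chain value as printed — exactly one rounding lands on every reported value — derived quantities are rebuilt starting from the weights on 500.0 kg of glass in full float precision (totals, yield, net glass mass, LOI, the five compositions), as written in the question or the answer.
Target oxide masses per 500.0 kg glass melt:
  B2O3: 7.421% × 500.0 = 37.10 kg
  CaO: 42.04% × 500.0 = 210.2 kg
  SiO2: 42.33% × 500.0 = 211.6 kg
  SrO: 6.054% × 500.0 = 30.27 kg
  Al2O3: 2.162% × 500.0 = 10.81 kg
Verifying the oxide balance per the reported batch figures, relative to the basis at hand (delivered sums recover each target up to rounding of the answer):
  B2O3: 65.86·0.5634 = 37.11 kg (target 37.10 kg)
  CaO: 25.43·0.5541 + 409.0·0.4795 = 210.2 kg (target 210.2 kg)
  SiO2: 409.0·0.5175 = 211.7 kg (target 211.6 kg)
  SrO: 43.34·0.6985 = 30.27 kg (target 30.27 kg)
  Al2O3: 16.44·0.6575 = 10.81 kg (target 10.81 kg)
Glass-mass bookkeeping: Σ batch − LOI loss = 500.1 kg (the targets, summed, come to 500.0 kg; the stated basis being 500.0 kg — any gap is answer rounding).
Batch grand total — Σ batch = 560.1 kg; loss to ignition Σ batch·LOI = 60.02 kg; yield, glass over the total, = 89.28%.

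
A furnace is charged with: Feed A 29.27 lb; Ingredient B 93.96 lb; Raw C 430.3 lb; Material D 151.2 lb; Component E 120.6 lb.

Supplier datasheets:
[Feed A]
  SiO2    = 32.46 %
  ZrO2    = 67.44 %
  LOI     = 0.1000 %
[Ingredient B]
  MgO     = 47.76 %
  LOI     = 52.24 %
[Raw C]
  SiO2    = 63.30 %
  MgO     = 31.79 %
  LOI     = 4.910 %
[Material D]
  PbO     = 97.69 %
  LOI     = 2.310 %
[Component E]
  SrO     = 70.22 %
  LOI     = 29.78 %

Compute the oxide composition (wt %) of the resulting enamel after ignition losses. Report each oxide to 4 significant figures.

Mid-chain values are shown rounded to four significant digits across the worked steps; every computation carries full precision at all times; exactly one rounding lands on each reported figure; the derived quantities are recomputed from the weighed amounts per 715.7 lb of glass at exact precision (LOI, totals, five oxide percentages, yield, glass mass) as they appear in the problem or the answer.
Delivered oxide masses:
  SiO2: 29.27·0.3246 + 430.3·0.6330 = 281.9 lb
  ZrO2: 29.27·0.6744 = 19.74 lb
  MgO: 93.96·0.4776 + 430.3·0.3179 = 181.7 lb
  SrO: 120.6·0.7022 = 84.69 lb
  PbO: 151.2·0.9769 = 147.7 lb
LOI: 29.27·0.001000 + 93.96·0.5224 + 430.3·0.04910 + 151.2·0.02310 + 120.6·0.2978 = 109.6 lb
Glass = total batch minus LOI = 825.3 − 109.6 = 715.7 lb (equal to the oxide-mass sum)
wt % = 100 × oxide mass / glass mass

Glass mass = 715.7 lb (batch 825.3 − LOI 109.6).
Composition: SiO2 39.39%, ZrO2 2.758%, MgO 25.38%, SrO 11.83%, PbO 20.64%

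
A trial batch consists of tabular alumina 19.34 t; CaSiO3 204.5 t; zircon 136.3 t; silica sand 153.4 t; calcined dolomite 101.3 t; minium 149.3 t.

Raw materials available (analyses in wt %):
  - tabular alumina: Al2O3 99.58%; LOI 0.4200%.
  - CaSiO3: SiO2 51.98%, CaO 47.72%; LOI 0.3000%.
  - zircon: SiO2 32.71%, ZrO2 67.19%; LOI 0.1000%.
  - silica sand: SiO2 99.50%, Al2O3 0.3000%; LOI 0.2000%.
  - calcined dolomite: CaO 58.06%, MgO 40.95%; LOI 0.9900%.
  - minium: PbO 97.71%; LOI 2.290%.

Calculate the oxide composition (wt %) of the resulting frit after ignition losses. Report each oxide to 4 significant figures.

Glass mass = 758.6 t (batch 764.1 − LOI 5.560).
Composition: SiO2 40.01%, CaO 20.62%, MgO 5.468%, ZrO2 12.07%, PbO 19.23%, Al2O3 2.599%

Values along the way are shown rounded to 4 significant digits in the working. All arithmetic maintains exact precision through the solve; each reported figure takes a single rounding. Derived quantities (six oxide percentages, glass mass, ignition loss, the totals, the yield) are computed from the weighed amounts on 758.6 t of glass in exact precision, as quoted within the question or the answer.
Mass of each oxide from the mix:
  SiO2: 204.5·0.5198 + 136.3·0.3271 + 153.4·0.9950 = 303.5 t
  CaO: 204.5·0.4772 + 101.3·0.5806 = 156.4 t
  MgO: 101.3·0.4095 = 41.48 t
  ZrO2: 136.3·0.6719 = 91.58 t
  PbO: 149.3·0.9771 = 145.9 t
  Al2O3: 19.34·0.9958 + 153.4·0.003000 = 19.72 t
LOI: 19.34·0.004200 + 204.5·0.003000 + 136.3·0.001000 + 153.4·0.002000 + 101.3·0.009900 + 149.3·0.02290 = 5.560 t
Glass mass = batch − LOI = 764.1 − 5.560 = 758.6 t (equal to the oxide-mass sum)
percent by weight: oxide/glass ×100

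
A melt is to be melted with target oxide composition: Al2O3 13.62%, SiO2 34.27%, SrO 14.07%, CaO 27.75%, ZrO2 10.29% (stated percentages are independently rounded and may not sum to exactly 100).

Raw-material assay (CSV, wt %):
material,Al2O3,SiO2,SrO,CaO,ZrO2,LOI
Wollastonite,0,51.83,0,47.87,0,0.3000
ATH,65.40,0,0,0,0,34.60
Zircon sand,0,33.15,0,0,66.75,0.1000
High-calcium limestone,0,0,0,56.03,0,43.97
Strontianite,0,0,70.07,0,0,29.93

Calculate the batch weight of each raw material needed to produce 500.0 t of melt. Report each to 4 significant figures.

All arithmetic carries full float precision from first step to last; in-progress results are printed (rounded to 4 significant figures) when written out — a single rounding finalizes each reported number. All derived quantities, which include ignition loss, the totals, yield, five oxide percentages, net glass mass, are re-derived in full precision, as given in problem or answer, using the weight values per 500.0 t of glass.
The oxide mass targets at 500.0 t melt:
  Al2O3: 13.62% × 500.0 = 68.10 t
  SiO2: 34.27% × 500.0 = 171.4 t
  SrO: 14.07% × 500.0 = 70.35 t
  CaO: 27.75% × 500.0 = 138.8 t
  ZrO2: 10.29% × 500.0 = 51.45 t
Per-oxide balance check with the batch weights as given, against the basis in use (target by target, the sums agree given rounding of the digits):
  Al2O3: 104.1·0.6540 = 68.08 t (target 68.10 t)
  SiO2: 281.3·0.5183 + 77.08·0.3315 = 171.3 t (target 171.4 t)
  SrO: 100.4·0.7007 = 70.35 t (target 70.35 t)
  CaO: 281.3·0.4787 + 7.302·0.5603 = 138.7 t (target 138.8 t)
  ZrO2: 77.08·0.6675 = 51.45 t (target 51.45 t)
Glass-mass bookkeeping: total charge less LOI = 500.0 t (oxide target masses add up to 500.0 t; basis as stated: 500.0 t — deltas are rounding alone).
Batch grand total — Σ batch = 570.2 t; LOI removed, Σ of batch·LOI: 70.20 t; yield, glass over the total, = 87.69%.

Batch per 500.0 t melt:
  Wollastonite: 281.3 t
  ATH: 104.1 t
  Zircon sand: 77.08 t
  High-calcium limestone: 7.302 t
  Strontianite: 100.4 t
Total batch = 570.2 t; LOI loss = 70.20 t; yield = 87.69%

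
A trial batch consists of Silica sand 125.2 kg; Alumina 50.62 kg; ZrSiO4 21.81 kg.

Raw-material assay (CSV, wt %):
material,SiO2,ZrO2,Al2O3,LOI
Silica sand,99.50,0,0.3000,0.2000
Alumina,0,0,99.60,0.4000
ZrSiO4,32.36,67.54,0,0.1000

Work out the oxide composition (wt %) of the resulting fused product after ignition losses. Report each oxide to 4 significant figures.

Glass mass = 197.2 kg (batch 197.6 − LOI 0.4747).
Composition: SiO2 66.77%, ZrO2 7.472%, Al2O3 25.76%

Every computation maintains full float precision at every stage. Values along the way are displayed with 4-significant-figure rounding on the page — each reported result includes exactly one rounding; derived quantities are carried from the batch weights for 197.2 kg of glass in exact precision (glass mass, LOI, the totals, three oxide percentages, the yield) as set out in the problem or the answer.
Oxide-by-oxide delivered mass:
  SiO2: 125.2·0.9950 + 21.81·0.3236 = 131.6 kg
  ZrO2: 21.81·0.6754 = 14.73 kg
  Al2O3: 125.2·0.003000 + 50.62·0.9960 = 50.79 kg
LOI: 125.2·0.002000 + 50.62·0.004000 + 21.81·0.001000 = 0.4747 kg
Glass mass = batch − LOI = 197.6 − 0.4747 = 197.2 kg (= the summed oxide contributions)
wt % = 100 × oxide mass / glass mass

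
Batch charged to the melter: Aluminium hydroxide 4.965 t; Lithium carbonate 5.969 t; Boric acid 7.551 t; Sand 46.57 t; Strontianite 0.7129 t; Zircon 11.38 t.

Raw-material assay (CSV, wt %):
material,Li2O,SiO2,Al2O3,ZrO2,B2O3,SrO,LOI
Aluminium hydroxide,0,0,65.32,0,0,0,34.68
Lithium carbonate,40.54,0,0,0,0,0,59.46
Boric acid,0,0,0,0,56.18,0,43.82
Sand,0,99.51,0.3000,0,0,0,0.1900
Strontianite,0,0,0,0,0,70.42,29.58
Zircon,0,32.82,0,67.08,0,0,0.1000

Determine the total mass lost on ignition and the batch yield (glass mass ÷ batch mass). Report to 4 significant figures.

All arithmetic keeps full precision from start to finish — in-progress results are shown, rounded to 4 significant figures, at each printed step — each reported value sees exactly one rounding; the derived quantities are re-derived in full precision (glass mass, six oxide percentages, the yield, the totals, LOI) from the weighed amounts at 68.26 t of glass as quoted within the problem or answer text.
Per-material ignition loss:
  Aluminium hydroxide: 4.965 × 0.3468 = 1.722 t
  Lithium carbonate: 5.969 × 0.5946 = 3.549 t
  Boric acid: 7.551 × 0.4382 = 3.309 t
  Sand: 46.57 × 0.001900 = 0.08848 t
  Strontianite: 0.7129 × 0.2958 = 0.2109 t
  Zircon: 11.38 × 0.001000 = 0.01138 t
Total LOI = 8.891 t
Glass = batch − LOI = 77.15 − 8.891 = 68.26 t

LOI loss = 8.891 t; glass = 68.26 t; yield = 88.48%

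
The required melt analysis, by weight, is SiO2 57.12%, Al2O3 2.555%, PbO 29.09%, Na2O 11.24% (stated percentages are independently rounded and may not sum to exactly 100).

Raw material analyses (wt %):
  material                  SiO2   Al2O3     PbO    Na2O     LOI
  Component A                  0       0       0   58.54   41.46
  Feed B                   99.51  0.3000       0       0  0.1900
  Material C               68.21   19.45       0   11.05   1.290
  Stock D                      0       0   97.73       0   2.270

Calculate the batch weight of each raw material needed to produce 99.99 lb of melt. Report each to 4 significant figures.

Batch per 99.99 lb melt:
  Component A: 16.86 lb
  Feed B: 48.91 lb
  Material C: 12.38 lb
  Stock D: 29.76 lb
Total batch = 107.9 lb; LOI loss = 7.918 lb; yield = 92.66%

All internal work keeps full float precision in all steps; in-progress results are displayed, rounded to 4 significant figures, within the worked lines. Each reported value carries a single rounding — derived quantities, which include LOI, the totals, yield, net glass mass, four oxide percentages, are recomputed in exact precision, as quoted within the problem or answer text, from the weighed amounts for 99.99 lb of glass.
Target oxide masses per 99.99 lb melt:
  SiO2: 57.12% × 99.99 = 57.11 lb
  Al2O3: 2.555% × 99.99 = 2.555 lb
  PbO: 29.09% × 99.99 = 29.09 lb
  Na2O: 11.24% × 99.99 = 11.24 lb
A balance pass over the oxides, using the reported weights, at the basis given (every target is met by its sum modulo rounding of the values):
  SiO2: 48.91·0.9951 + 12.38·0.6821 = 57.11 lb (target 57.11 lb)
  Al2O3: 48.91·0.003000 + 12.38·0.1945 = 2.555 lb (target 2.555 lb)
  PbO: 29.76·0.9773 = 29.08 lb (target 29.09 lb)
  Na2O: 16.86·0.5854 + 12.38·0.1105 = 11.24 lb (target 11.24 lb)
Glass mass check: batch total minus LOI = 99.99 lb (the Σ of target masses is 99.99 lb; with the basis standing at 99.99 lb — a pure rounding effect).
Total batch = Σ batch = 107.9 lb; ignition loss, Σ(batch × LOI) = 7.918 lb; the yield ratio, glass ÷ batch: 92.66%.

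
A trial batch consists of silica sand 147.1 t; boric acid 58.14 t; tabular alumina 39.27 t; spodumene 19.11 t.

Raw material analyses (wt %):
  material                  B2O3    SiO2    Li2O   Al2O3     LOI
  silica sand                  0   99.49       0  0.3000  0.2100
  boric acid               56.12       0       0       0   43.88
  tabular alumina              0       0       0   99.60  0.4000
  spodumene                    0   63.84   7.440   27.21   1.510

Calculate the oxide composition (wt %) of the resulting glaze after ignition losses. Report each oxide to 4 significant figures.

Glass mass = 237.4 t (batch 263.6 − LOI 26.27).
Composition: B2O3 13.75%, SiO2 66.80%, Li2O 0.5990%, Al2O3 18.86%

The whole derivation keeps exact precision throughout; working values are printed, rounded to 4 significant digits, in the printout. Each reported result takes just one rounding; derived quantities, including the totals, four oxide percentages, glass mass, ignition loss, yield, are rebuilt from the batch weights for 237.4 t of glass in full precision, exactly as printed in the problem or the answer.
Oxide-by-oxide delivered mass:
  B2O3: 58.14·0.5612 = 32.63 t
  SiO2: 147.1·0.9949 + 19.11·0.6384 = 158.5 t
  Li2O: 19.11·0.07440 = 1.422 t
  Al2O3: 147.1·0.003000 + 39.27·0.9960 + 19.11·0.2721 = 44.75 t
LOI: 147.1·0.002100 + 58.14·0.4388 + 39.27·0.004000 + 19.11·0.01510 = 26.27 t
The glass mass, total less LOI, = 263.6 − 26.27 = 237.4 t (the oxide masses sum to this)
wt %: oxide over glass, times 100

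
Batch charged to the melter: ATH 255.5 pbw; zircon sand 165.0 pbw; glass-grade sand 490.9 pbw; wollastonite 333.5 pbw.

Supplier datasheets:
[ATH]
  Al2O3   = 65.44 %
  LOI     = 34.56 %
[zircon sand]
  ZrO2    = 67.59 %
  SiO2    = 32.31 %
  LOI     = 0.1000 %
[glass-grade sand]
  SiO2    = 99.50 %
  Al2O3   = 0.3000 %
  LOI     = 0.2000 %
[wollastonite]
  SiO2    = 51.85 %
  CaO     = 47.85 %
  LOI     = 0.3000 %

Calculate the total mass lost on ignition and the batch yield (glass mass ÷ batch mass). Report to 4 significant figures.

LOI loss = 90.45 pbw; glass = 1154 pbw; yield = 92.73%

Working values are shown with 4-significant-figure rounding as written. The whole derivation keeps exact precision from start to finish. Exactly one rounding lands on every reported number — the derived quantities (LOI, glass mass, totals, yield, four oxide percentages) are recomputed in exact precision starting from the weights per 1154 pbw of glass as quoted within the problem or answer text.
Each material's LOI contribution:
  ATH: 255.5 × 0.3456 = 88.30 pbw
  zircon sand: 165.0 × 0.001000 = 0.1650 pbw
  glass-grade sand: 490.9 × 0.002000 = 0.9818 pbw
  wollastonite: 333.5 × 0.003000 = 1.000 pbw
Total LOI = 90.45 pbw
Glass = batch − LOI = 1245 − 90.45 = 1154 pbw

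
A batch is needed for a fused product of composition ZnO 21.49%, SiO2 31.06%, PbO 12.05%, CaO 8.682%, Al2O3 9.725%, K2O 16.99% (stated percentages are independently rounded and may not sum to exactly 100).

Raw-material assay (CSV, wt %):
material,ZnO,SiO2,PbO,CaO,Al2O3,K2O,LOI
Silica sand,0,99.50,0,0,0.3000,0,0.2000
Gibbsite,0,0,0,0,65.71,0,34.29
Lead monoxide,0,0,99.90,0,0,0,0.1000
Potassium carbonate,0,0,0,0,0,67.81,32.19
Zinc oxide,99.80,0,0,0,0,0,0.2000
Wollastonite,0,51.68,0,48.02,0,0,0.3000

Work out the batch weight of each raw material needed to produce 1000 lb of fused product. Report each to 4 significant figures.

Working values are displayed rounded to four significant figures alongside each step — each numeric step maintains full precision through every step; a single rounding completes each reported number; all derived quantities, including the totals, net glass mass, six oxide percentages, the yield, ignition loss, are computed starting from the weights at 1000 lb of glass in exact precision as they appear in problem or answer.
Per-oxide target masses for 1000 lb fused product:
  ZnO: 21.49% × 1000 = 214.9 lb
  SiO2: 31.06% × 1000 = 310.6 lb
  PbO: 12.05% × 1000 = 120.5 lb
  CaO: 8.682% × 1000 = 86.82 lb
  Al2O3: 9.725% × 1000 = 97.25 lb
  K2O: 16.99% × 1000 = 169.9 lb
Checking each oxide sum on the weights just shown, at the basis given (each sum matches its target mass up to rounding of the answer):
  ZnO: 215.3·0.9980 = 214.9 lb (target 214.9 lb)
  SiO2: 218.3·0.9950 + 180.8·0.5168 = 310.6 lb (target 310.6 lb)
  PbO: 120.6·0.9990 = 120.5 lb (target 120.5 lb)
  CaO: 180.8·0.4802 = 86.82 lb (target 86.82 lb)
  Al2O3: 218.3·0.003000 + 147.0·0.6571 = 97.25 lb (target 97.25 lb)
  K2O: 250.6·0.6781 = 169.9 lb (target 169.9 lb)
Glass-mass bookkeeping: total charge less LOI = 1000 lb (per-oxide target masses sum to 1000 lb; the stated basis being 1000 lb — deltas are rounding alone).
Adding the batch up: Σ batch = 1133 lb; ignition loss, Σ(batch × LOI) = 132.6 lb; yield = glass ÷ total batch = 88.29%.

Batch per 1000 lb fused product:
  Silica sand: 218.3 lb
  Gibbsite: 147.0 lb
  Lead monoxide: 120.6 lb
  Potassium carbonate: 250.6 lb
  Zinc oxide: 215.3 lb
  Wollastonite: 180.8 lb
Total batch = 1133 lb; LOI loss = 132.6 lb; yield = 88.29%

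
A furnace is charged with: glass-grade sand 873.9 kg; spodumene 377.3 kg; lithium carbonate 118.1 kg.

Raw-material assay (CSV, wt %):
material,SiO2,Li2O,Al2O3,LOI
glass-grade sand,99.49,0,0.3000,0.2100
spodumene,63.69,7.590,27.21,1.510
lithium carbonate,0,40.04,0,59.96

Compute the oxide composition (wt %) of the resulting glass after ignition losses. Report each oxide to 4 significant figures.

Each numeric step holds full float precision all the way through. Working values are displayed rounded off to 4 significant digits alongside each step; exactly one rounding is applied to each reported result — derived quantities, which include yield, glass mass, the three compositions, ignition loss, the totals, are re-derived in exact precision, as written in the problem or the answer, using the weight values on 1291 kg of glass.
Mass of each oxide from the mix:
  SiO2: 873.9·0.9949 + 377.3·0.6369 = 1110 kg
  Li2O: 377.3·0.07590 + 118.1·0.4004 = 75.92 kg
  Al2O3: 873.9·0.003000 + 377.3·0.2721 = 105.3 kg
LOI: 873.9·0.002100 + 377.3·0.01510 + 118.1·0.5996 = 78.35 kg
Resulting glass, batch − LOI: 1369 − 78.35 = 1291 kg (matching Σ of the oxides)
percent by weight: oxide/glass ×100

Glass mass = 1291 kg (batch 1369 − LOI 78.35).
Composition: SiO2 85.96%, Li2O 5.881%, Al2O3 8.156%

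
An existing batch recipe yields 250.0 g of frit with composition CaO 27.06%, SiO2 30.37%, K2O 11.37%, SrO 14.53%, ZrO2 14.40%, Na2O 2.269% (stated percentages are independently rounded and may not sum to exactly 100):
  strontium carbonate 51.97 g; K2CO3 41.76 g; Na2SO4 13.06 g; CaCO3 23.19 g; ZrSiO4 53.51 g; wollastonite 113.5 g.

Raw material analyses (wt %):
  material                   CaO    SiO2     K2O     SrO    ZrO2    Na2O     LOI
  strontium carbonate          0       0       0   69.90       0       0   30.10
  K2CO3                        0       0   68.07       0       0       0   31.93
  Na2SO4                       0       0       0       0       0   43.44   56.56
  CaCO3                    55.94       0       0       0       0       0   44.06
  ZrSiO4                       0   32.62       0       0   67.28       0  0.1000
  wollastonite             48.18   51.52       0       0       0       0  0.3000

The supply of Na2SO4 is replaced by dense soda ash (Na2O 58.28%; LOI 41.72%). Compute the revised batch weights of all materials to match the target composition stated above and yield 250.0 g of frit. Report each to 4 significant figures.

Working values appear rounded to 4 significant digits within the worked lines; every computation keeps exact precision from first step to last; exactly one rounding lands on every reported figure — derived quantities are carried from the weighed amounts on 250.0 g of glass in full float precision (yield, six oxide percentages, totals, LOI, glass mass) exactly as shown in problem or answer.
Target oxide masses per 250.0 g frit:
  CaO: 27.06% × 250.0 = 67.65 g
  SiO2: 30.37% × 250.0 = 75.92 g
  K2O: 11.37% × 250.0 = 28.42 g
  SrO: 14.53% × 250.0 = 36.33 g
  ZrO2: 14.40% × 250.0 = 36.00 g
  Na2O: 2.269% × 250.0 = 5.672 g
Checking each oxide sum given the weights on record, under the basis named above (oxide sums agree with the targets up to rounding of the answer):
  CaO: 23.19·0.5594 + 113.5·0.4818 = 67.66 g (target 67.65 g)
  SiO2: 53.51·0.3262 + 113.5·0.5152 = 75.93 g (target 75.92 g)
  K2O: 41.76·0.6807 = 28.43 g (target 28.42 g)
  SrO: 51.97·0.6990 = 36.33 g (target 36.33 g)
  ZrO2: 53.51·0.6728 = 36.00 g (target 36.00 g)
  Na2O: 9.733·0.5828 = 5.672 g (target 5.672 g)
Mass balance on the glass: the batch minus its LOI: 250.0 g (per-oxide target masses sum to 250.0 g; versus the stated basis of 250.0 g — deltas are rounding alone).
Adding the batch up: Σ batch = 293.7 g; ignition loss, Σ(batch × LOI) = 43.65 g; yield = glass ÷ total batch = 85.14%.

Revised batch per 250.0 g frit:
  strontium carbonate: 51.97 g
  K2CO3: 41.76 g
  dense soda ash: 9.733 g
  CaCO3: 23.19 g
  ZrSiO4: 53.51 g
  wollastonite: 113.5 g
Total batch = 293.7 g; LOI loss = 43.65 g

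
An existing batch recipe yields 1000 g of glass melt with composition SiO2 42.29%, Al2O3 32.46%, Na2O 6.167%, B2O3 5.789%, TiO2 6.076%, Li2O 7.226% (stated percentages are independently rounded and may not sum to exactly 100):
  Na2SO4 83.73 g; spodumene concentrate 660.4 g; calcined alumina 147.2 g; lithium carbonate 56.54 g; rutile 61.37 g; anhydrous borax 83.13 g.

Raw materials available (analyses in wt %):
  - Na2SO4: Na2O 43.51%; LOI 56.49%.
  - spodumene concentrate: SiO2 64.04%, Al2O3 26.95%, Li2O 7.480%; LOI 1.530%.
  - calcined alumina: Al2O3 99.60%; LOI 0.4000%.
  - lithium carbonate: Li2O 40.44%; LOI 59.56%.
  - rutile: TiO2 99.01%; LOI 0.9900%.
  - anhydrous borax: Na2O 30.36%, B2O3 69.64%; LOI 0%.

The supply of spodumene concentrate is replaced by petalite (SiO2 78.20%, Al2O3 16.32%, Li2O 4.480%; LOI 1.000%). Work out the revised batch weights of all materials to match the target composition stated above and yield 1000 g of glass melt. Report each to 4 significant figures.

Every computation keeps exact precision in every operation; in-progress results appear rounded off to 4 significant digits at each printed step. Each reported result takes a single rounding — derived quantities are rebuilt from the weighed amounts for 1000 g of glass in full float precision (net glass mass, ignition loss, totals, the yield, the six compositions), as set out in either problem or answer.
Per-oxide target masses for 1000 g glass melt:
  SiO2: 42.29% × 1000 = 422.9 g
  Al2O3: 32.46% × 1000 = 324.6 g
  Na2O: 6.167% × 1000 = 61.67 g
  B2O3: 5.789% × 1000 = 57.89 g
  TiO2: 6.076% × 1000 = 60.76 g
  Li2O: 7.226% × 1000 = 72.26 g
Balance tally, oxide-wise, using the reported weights, on the stated basis (oxide sums agree with the targets up to rounding of the answer):
  SiO2: 540.8·0.7820 = 422.9 g (target 422.9 g)
  Al2O3: 540.8·0.1632 + 237.3·0.9960 = 324.6 g (target 324.6 g)
  Na2O: 83.73·0.4351 + 83.13·0.3036 = 61.67 g (target 61.67 g)
  B2O3: 83.13·0.6964 = 57.89 g (target 57.89 g)
  TiO2: 61.37·0.9901 = 60.76 g (target 60.76 g)
  Li2O: 540.8·0.04480 + 118.8·0.4044 = 72.27 g (target 72.26 g)
Glass-mass sanity pass: whole batch net of LOI = 1000 g (per-oxide target masses sum to 1000 g; the stated basis being 1000 g — differing by rounding only).
Total batch = Σ batch = 1125 g; LOI loss = Σ batch·LOI = 125.0 g; the yield ratio, glass ÷ batch: 88.89%.

Revised batch per 1000 g glass melt:
  Na2SO4: 83.73 g
  petalite: 540.8 g
  calcined alumina: 237.3 g
  lithium carbonate: 118.8 g
  rutile: 61.37 g
  anhydrous borax: 83.13 g
Total batch = 1125 g; LOI loss = 125.0 g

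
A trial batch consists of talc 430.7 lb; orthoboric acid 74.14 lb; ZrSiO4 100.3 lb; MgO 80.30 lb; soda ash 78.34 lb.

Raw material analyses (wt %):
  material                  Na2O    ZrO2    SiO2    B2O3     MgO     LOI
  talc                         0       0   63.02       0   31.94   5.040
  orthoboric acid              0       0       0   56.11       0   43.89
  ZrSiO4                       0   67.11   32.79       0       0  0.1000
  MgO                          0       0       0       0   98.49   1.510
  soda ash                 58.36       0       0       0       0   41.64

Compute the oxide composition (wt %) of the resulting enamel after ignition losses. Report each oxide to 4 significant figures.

Glass mass = 675.6 lb (batch 763.8 − LOI 88.18).
Composition: Na2O 6.767%, ZrO2 9.963%, SiO2 45.04%, B2O3 6.157%, MgO 32.07%

Full float precision is carried at each step — the intermediate values appear (rounded to four significant figures) at each printed step — a single rounding yields every reported figure — all derived quantities are rebuilt from the weighed amounts at 675.6 lb of glass at full float precision (five oxide percentages, yield, totals, LOI, glass mass) as given in problem or answer.
Oxide-by-oxide delivered mass:
  Na2O: 78.34·0.5836 = 45.72 lb
  ZrO2: 100.3·0.6711 = 67.31 lb
  SiO2: 430.7·0.6302 + 100.3·0.3279 = 304.3 lb
  B2O3: 74.14·0.5611 = 41.60 lb
  MgO: 430.7·0.3194 + 80.30·0.9849 = 216.7 lb
LOI: 430.7·0.05040 + 74.14·0.4389 + 100.3·0.001000 + 80.30·0.01510 + 78.34·0.4164 = 88.18 lb
The glass mass, total less LOI, = 763.8 − 88.18 = 675.6 lb (the oxide masses sum to this)
wt %: oxide over glass, times 100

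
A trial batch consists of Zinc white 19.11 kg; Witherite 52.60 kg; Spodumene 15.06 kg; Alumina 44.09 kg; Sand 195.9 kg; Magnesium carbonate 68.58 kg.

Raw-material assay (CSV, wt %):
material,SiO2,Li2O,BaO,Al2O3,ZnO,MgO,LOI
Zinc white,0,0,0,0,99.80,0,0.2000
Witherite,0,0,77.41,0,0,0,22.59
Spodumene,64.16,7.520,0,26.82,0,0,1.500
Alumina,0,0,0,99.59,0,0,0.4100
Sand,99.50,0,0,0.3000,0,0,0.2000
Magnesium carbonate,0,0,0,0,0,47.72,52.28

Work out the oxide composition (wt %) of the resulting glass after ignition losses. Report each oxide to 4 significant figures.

Mid-chain values appear, with 4-significant-digit rounding, alongside each step — each numeric step holds exact precision from first step to last. Each reported figure sees exactly one rounding. The derived quantities (totals, ignition loss, the six compositions, yield, net glass mass) are rebuilt using the weight values at 346.8 kg of glass at full float precision precisely as stated by the problem or the answer.
Delivered oxide masses:
  SiO2: 15.06·0.6416 + 195.9·0.9950 = 204.6 kg
  Li2O: 15.06·0.07520 = 1.133 kg
  BaO: 52.60·0.7741 = 40.72 kg
  Al2O3: 15.06·0.2682 + 44.09·0.9959 + 195.9·0.003000 = 48.54 kg
  ZnO: 19.11·0.9980 = 19.07 kg
  MgO: 68.58·0.4772 = 32.73 kg
LOI: 19.11·0.002000 + 52.60·0.2259 + 15.06·0.01500 + 44.09·0.004100 + 195.9·0.002000 + 68.58·0.5228 = 48.57 kg
batch − LOI leaves glass = 395.3 − 48.57 = 346.8 kg (matching Σ of the oxides)
each wt % is 100 × oxide ÷ glass

Glass mass = 346.8 kg (batch 395.3 − LOI 48.57).
Composition: SiO2 59.00%, Li2O 0.3266%, BaO 11.74%, Al2O3 14.00%, ZnO 5.500%, MgO 9.438%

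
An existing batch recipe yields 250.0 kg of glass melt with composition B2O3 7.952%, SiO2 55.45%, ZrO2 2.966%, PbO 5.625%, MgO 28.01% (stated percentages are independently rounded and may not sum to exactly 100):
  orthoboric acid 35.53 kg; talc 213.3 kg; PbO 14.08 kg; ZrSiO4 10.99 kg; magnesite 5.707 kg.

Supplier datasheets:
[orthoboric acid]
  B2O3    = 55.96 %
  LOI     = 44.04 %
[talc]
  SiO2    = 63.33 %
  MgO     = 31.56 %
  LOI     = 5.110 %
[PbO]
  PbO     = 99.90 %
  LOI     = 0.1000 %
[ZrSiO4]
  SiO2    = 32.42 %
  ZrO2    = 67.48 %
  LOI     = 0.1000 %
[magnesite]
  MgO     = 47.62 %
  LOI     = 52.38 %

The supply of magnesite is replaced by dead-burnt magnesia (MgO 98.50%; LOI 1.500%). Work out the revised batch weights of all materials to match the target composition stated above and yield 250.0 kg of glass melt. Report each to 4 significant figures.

Revised batch per 250.0 kg glass melt:
  orthoboric acid: 35.53 kg
  talc: 213.3 kg
  PbO: 14.08 kg
  ZrSiO4: 10.99 kg
  dead-burnt magnesia: 2.759 kg
Total batch = 276.7 kg; LOI loss = 26.61 kg

The whole derivation holds exact precision at all times — rounding to four significant digits applies to every in-between result as printed — every reported figure receives exactly one rounding. Derived quantities are rebuilt using the weight values for 250.0 kg of glass in full precision (net glass mass, the totals, ignition loss, the yield, the five compositions) exactly as shown in the problem or answer text.
Target masses of each oxide per 250.0 kg glass melt:
  B2O3: 7.952% × 250.0 = 19.88 kg
  SiO2: 55.45% × 250.0 = 138.6 kg
  ZrO2: 2.966% × 250.0 = 7.415 kg
  PbO: 5.625% × 250.0 = 14.06 kg
  MgO: 28.01% × 250.0 = 70.03 kg
Oxide-by-oxide audit applying the batch weights above, relative to the basis at hand (sum by sum, the targets are met once rounding is allowed for):
  B2O3: 35.53·0.5596 = 19.88 kg (target 19.88 kg)
  SiO2: 213.3·0.6333 + 10.99·0.3242 = 138.6 kg (target 138.6 kg)
  ZrO2: 10.99·0.6748 = 7.416 kg (target 7.415 kg)
  PbO: 14.08·0.9990 = 14.07 kg (target 14.06 kg)
  MgO: 213.3·0.3156 + 2.759·0.9850 = 70.04 kg (target 70.03 kg)
Glass-mass closure: batch total minus LOI = 250.0 kg (per-oxide target masses sum to 250.0 kg; the stated basis being 250.0 kg — gaps are rounding artifacts).
Batch total: Σ batch = 276.7 kg; loss to ignition Σ batch·LOI = 26.61 kg; glass ÷ batch gives a yield of 90.38%.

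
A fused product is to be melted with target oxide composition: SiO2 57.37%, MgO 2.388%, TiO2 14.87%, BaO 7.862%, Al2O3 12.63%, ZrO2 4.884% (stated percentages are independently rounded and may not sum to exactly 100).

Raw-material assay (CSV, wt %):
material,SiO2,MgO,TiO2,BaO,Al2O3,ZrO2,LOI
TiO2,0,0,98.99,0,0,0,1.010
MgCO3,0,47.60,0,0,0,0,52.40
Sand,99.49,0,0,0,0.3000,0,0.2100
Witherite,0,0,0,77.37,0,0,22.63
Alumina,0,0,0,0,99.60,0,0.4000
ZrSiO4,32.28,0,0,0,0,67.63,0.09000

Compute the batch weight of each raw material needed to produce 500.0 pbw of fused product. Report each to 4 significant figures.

Working values are displayed rounded off to 4 significant figures when written out; full precision is carried at every stage. Each reported figure carries a single rounding; all derived quantities, including LOI, yield, six oxide percentages, totals, net glass mass, are re-derived starting from the weights per 500.0 pbw of glass at full precision as given in either problem or answer.
Per-oxide target masses for 500.0 pbw fused product:
  SiO2: 57.37% × 500.0 = 286.8 pbw
  MgO: 2.388% × 500.0 = 11.94 pbw
  TiO2: 14.87% × 500.0 = 74.35 pbw
  BaO: 7.862% × 500.0 = 39.31 pbw
  Al2O3: 12.63% × 500.0 = 63.15 pbw
  ZrO2: 4.884% × 500.0 = 24.42 pbw
Oxide-by-oxide audit given the weights on record, against the basis in use (every target is met by its sum inside rounding margins):
  SiO2: 276.6·0.9949 + 36.11·0.3228 = 286.8 pbw (target 286.8 pbw)
  MgO: 25.08·0.4760 = 11.94 pbw (target 11.94 pbw)
  TiO2: 75.11·0.9899 = 74.35 pbw (target 74.35 pbw)
  BaO: 50.81·0.7737 = 39.31 pbw (target 39.31 pbw)
  Al2O3: 276.6·0.003000 + 62.57·0.9960 = 63.15 pbw (target 63.15 pbw)
  ZrO2: 36.11·0.6763 = 24.42 pbw (target 24.42 pbw)
Glass mass check: total batch − LOI = 500.0 pbw (oxide target masses add up to 500.0 pbw; stated basis 500.0 pbw — any gap is answer rounding).
Whole-batch sum: Σ batch = 526.3 pbw; LOI loss = Σ batch·LOI = 26.26 pbw; yield, glass over the total, = 95.01%.

Batch per 500.0 pbw fused product:
  TiO2: 75.11 pbw
  MgCO3: 25.08 pbw
  Sand: 276.6 pbw
  Witherite: 50.81 pbw
  Alumina: 62.57 pbw
  ZrSiO4: 36.11 pbw
Total batch = 526.3 pbw; LOI loss = 26.26 pbw; yield = 95.01%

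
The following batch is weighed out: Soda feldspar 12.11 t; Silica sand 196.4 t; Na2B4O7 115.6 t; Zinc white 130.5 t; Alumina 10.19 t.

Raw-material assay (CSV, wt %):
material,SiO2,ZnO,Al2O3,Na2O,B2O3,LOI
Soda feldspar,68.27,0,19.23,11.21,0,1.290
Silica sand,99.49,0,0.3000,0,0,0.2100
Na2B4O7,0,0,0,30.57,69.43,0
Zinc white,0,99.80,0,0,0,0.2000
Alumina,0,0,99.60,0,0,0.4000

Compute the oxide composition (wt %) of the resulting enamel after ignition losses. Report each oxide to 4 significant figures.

Glass mass = 463.9 t (batch 464.8 − LOI 0.8704).
Composition: SiO2 43.90%, ZnO 28.07%, Al2O3 2.817%, Na2O 7.910%, B2O3 17.30%

Values along the way appear, with 4-significant-figure rounding, across the worked steps — each numeric step runs at full precision at each step — exactly one rounding goes into each reported number; the derived quantities (the totals, net glass mass, the yield, LOI, five oxide percentages) are carried at full float precision starting from the weights per 463.9 t of glass exactly as shown in problem or answer.
Oxide masses out of the charge:
  SiO2: 12.11·0.6827 + 196.4·0.9949 = 203.7 t
  ZnO: 130.5·0.9980 = 130.2 t
  Al2O3: 12.11·0.1923 + 196.4·0.003000 + 10.19·0.9960 = 13.07 t
  Na2O: 12.11·0.1121 + 115.6·0.3057 = 36.70 t
  B2O3: 115.6·0.6943 = 80.26 t
LOI: 12.11·0.01290 + 196.4·0.002100 + 130.5·0.002000 + 10.19·0.004000 = 0.8704 t
batch − LOI leaves glass = 464.8 − 0.8704 = 463.9 t (consistent with Σ oxide mass)
percent share: oxide ÷ glass, ×100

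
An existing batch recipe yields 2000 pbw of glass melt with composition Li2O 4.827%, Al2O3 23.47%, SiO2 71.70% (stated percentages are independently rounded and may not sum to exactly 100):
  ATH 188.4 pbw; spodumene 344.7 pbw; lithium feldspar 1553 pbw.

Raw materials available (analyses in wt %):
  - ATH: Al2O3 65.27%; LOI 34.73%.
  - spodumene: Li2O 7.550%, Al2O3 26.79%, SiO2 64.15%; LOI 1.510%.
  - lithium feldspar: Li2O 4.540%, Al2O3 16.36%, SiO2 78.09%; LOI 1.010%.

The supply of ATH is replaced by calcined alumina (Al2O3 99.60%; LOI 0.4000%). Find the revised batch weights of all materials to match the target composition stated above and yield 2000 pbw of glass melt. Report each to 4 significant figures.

Revised batch per 2000 pbw glass melt:
  calcined alumina: 123.4 pbw
  spodumene: 344.7 pbw
  lithium feldspar: 1553 pbw
Total batch = 2021 pbw; LOI loss = 21.38 pbw

Mid-chain values appear, rounded to four significant figures, across the worked steps; the whole derivation carries exact precision in all steps. Each reported result receives exactly one rounding — derived quantities are carried at full precision (the three compositions, ignition loss, yield, the totals, glass mass) starting from the weights per 2000 pbw of glass, as given in question or answer.
Target masses of each oxide per 2000 pbw glass melt:
  Li2O: 4.827% × 2000 = 96.54 pbw
  Al2O3: 23.47% × 2000 = 469.4 pbw
  SiO2: 71.70% × 2000 = 1434 pbw
Oxide-by-oxide audit applying the batch weights above, per the basis as stated (oxide sums agree with the targets within answer rounding):
  Li2O: 344.7·0.07550 + 1553·0.04540 = 96.53 pbw (target 96.54 pbw)
  Al2O3: 123.4·0.9960 + 344.7·0.2679 + 1553·0.1636 = 469.3 pbw (target 469.4 pbw)
  SiO2: 344.7·0.6415 + 1553·0.7809 = 1434 pbw (target 1434 pbw)
Mass balance on the glass: net batch after ignition = 2000 pbw (the targets, summed, come to 2000 pbw; with the basis standing at 2000 pbw — differing by rounding only).
Whole-batch sum: Σ batch = 2021 pbw; LOI loss = Σ batch·LOI = 21.38 pbw; yield: glass divided by total = 98.94%.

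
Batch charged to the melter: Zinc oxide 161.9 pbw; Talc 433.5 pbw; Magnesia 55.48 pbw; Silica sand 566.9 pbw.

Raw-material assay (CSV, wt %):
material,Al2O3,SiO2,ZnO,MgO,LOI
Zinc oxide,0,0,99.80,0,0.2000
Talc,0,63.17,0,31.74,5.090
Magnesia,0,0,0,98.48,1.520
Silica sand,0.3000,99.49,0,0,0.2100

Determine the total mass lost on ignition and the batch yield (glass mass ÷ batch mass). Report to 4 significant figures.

LOI loss = 24.42 pbw; glass = 1193 pbw; yield = 97.99%

The whole derivation keeps full precision at each step. Mid-chain values are rounded to 4 significant digits when quoted. Exactly one rounding lands on every reported value. All derived quantities (the yield, LOI, the four compositions, the totals, net glass mass) are recomputed using the weight values per 1193 pbw of glass in full float precision exactly as printed in either problem or answer.
Material-by-material LOI:
  Zinc oxide: 161.9 × 0.002000 = 0.3238 pbw
  Talc: 433.5 × 0.05090 = 22.07 pbw
  Magnesia: 55.48 × 0.01520 = 0.8433 pbw
  Silica sand: 566.9 × 0.002100 = 1.190 pbw
Total LOI = 24.42 pbw
Glass = batch − LOI = 1218 − 24.42 = 1193 pbw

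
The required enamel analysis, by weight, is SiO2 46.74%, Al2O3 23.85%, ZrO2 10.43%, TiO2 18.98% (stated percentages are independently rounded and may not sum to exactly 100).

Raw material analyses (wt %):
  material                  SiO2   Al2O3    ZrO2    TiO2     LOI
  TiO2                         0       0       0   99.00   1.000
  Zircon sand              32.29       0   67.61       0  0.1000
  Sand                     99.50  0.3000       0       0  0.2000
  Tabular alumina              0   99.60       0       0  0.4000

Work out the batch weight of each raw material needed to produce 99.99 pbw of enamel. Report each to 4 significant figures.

Working values are shown, rounded to 4 significant figures, in the printout. The whole derivation holds full float precision at all times; every reported value is rounded once only; the derived quantities (the four compositions, ignition loss, the yield, the totals, net glass mass) are carried in full float precision from the batch weights for 99.99 pbw of glass, as quoted within problem or answer.
Target masses of each oxide per 99.99 pbw enamel:
  SiO2: 46.74% × 99.99 = 46.74 pbw
  Al2O3: 23.85% × 99.99 = 23.85 pbw
  ZrO2: 10.43% × 99.99 = 10.43 pbw
  TiO2: 18.98% × 99.99 = 18.98 pbw
A balance pass over the oxides, working from each reported weight, at the basis given (target by target, the sums agree modulo rounding of the values):
  SiO2: 15.43·0.3229 + 41.96·0.9950 = 46.73 pbw (target 46.74 pbw)
  Al2O3: 41.96·0.003000 + 23.82·0.9960 = 23.85 pbw (target 23.85 pbw)
  ZrO2: 15.43·0.6761 = 10.43 pbw (target 10.43 pbw)
  TiO2: 19.17·0.9900 = 18.98 pbw (target 18.98 pbw)
Glass-mass closure: Σ batch − LOI loss = 99.99 pbw (the targets, summed, come to 99.99 pbw; against the stated basis, 99.99 pbw — any gap is answer rounding).
Total batch = Σ batch = 100.4 pbw; LOI removed, Σ of batch·LOI: 0.3863 pbw; yield, glass over the total, = 99.62%.

Batch per 99.99 pbw enamel:
  TiO2: 19.17 pbw
  Zircon sand: 15.43 pbw
  Sand: 41.96 pbw
  Tabular alumina: 23.82 pbw
Total batch = 100.4 pbw; LOI loss = 0.3863 pbw; yield = 99.62%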